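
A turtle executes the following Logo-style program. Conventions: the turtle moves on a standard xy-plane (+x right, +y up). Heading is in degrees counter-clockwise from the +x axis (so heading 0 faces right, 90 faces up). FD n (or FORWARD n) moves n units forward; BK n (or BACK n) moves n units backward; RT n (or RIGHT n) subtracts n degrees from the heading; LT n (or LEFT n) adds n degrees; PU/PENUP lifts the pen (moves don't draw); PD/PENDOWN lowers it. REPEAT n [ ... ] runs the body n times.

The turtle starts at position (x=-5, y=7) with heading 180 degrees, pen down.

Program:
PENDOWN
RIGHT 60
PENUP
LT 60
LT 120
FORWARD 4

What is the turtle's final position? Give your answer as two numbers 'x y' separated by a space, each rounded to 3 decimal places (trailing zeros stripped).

Answer: -3 3.536

Derivation:
Executing turtle program step by step:
Start: pos=(-5,7), heading=180, pen down
PD: pen down
RT 60: heading 180 -> 120
PU: pen up
LT 60: heading 120 -> 180
LT 120: heading 180 -> 300
FD 4: (-5,7) -> (-3,3.536) [heading=300, move]
Final: pos=(-3,3.536), heading=300, 0 segment(s) drawn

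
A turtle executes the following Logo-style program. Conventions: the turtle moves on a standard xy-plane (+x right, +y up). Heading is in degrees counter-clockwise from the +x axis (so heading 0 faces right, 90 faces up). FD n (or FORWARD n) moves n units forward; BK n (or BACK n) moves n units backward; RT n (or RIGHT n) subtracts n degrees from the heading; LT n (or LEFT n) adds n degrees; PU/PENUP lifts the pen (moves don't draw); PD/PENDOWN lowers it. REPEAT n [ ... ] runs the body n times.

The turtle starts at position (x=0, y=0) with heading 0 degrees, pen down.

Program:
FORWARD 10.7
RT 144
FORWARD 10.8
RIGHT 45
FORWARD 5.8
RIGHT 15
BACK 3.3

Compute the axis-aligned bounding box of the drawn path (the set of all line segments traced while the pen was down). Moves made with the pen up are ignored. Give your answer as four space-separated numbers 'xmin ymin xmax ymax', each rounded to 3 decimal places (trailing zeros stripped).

Executing turtle program step by step:
Start: pos=(0,0), heading=0, pen down
FD 10.7: (0,0) -> (10.7,0) [heading=0, draw]
RT 144: heading 0 -> 216
FD 10.8: (10.7,0) -> (1.963,-6.348) [heading=216, draw]
RT 45: heading 216 -> 171
FD 5.8: (1.963,-6.348) -> (-3.766,-5.441) [heading=171, draw]
RT 15: heading 171 -> 156
BK 3.3: (-3.766,-5.441) -> (-0.751,-6.783) [heading=156, draw]
Final: pos=(-0.751,-6.783), heading=156, 4 segment(s) drawn

Segment endpoints: x in {-3.766, -0.751, 0, 1.963, 10.7}, y in {-6.783, -6.348, -5.441, 0}
xmin=-3.766, ymin=-6.783, xmax=10.7, ymax=0

Answer: -3.766 -6.783 10.7 0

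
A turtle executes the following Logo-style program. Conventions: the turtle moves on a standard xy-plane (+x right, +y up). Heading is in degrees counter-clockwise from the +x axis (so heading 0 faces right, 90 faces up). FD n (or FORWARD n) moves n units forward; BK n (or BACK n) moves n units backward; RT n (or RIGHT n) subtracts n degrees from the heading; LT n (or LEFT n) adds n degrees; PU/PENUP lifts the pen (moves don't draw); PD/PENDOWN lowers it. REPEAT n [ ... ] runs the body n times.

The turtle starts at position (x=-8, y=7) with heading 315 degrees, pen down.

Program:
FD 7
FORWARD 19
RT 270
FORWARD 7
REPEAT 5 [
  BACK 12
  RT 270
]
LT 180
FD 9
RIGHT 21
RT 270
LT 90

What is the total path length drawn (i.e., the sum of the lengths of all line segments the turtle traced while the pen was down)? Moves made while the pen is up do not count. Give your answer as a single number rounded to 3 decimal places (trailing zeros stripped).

Answer: 102

Derivation:
Executing turtle program step by step:
Start: pos=(-8,7), heading=315, pen down
FD 7: (-8,7) -> (-3.05,2.05) [heading=315, draw]
FD 19: (-3.05,2.05) -> (10.385,-11.385) [heading=315, draw]
RT 270: heading 315 -> 45
FD 7: (10.385,-11.385) -> (15.335,-6.435) [heading=45, draw]
REPEAT 5 [
  -- iteration 1/5 --
  BK 12: (15.335,-6.435) -> (6.849,-14.92) [heading=45, draw]
  RT 270: heading 45 -> 135
  -- iteration 2/5 --
  BK 12: (6.849,-14.92) -> (15.335,-23.406) [heading=135, draw]
  RT 270: heading 135 -> 225
  -- iteration 3/5 --
  BK 12: (15.335,-23.406) -> (23.82,-14.92) [heading=225, draw]
  RT 270: heading 225 -> 315
  -- iteration 4/5 --
  BK 12: (23.82,-14.92) -> (15.335,-6.435) [heading=315, draw]
  RT 270: heading 315 -> 45
  -- iteration 5/5 --
  BK 12: (15.335,-6.435) -> (6.849,-14.92) [heading=45, draw]
  RT 270: heading 45 -> 135
]
LT 180: heading 135 -> 315
FD 9: (6.849,-14.92) -> (13.213,-21.284) [heading=315, draw]
RT 21: heading 315 -> 294
RT 270: heading 294 -> 24
LT 90: heading 24 -> 114
Final: pos=(13.213,-21.284), heading=114, 9 segment(s) drawn

Segment lengths:
  seg 1: (-8,7) -> (-3.05,2.05), length = 7
  seg 2: (-3.05,2.05) -> (10.385,-11.385), length = 19
  seg 3: (10.385,-11.385) -> (15.335,-6.435), length = 7
  seg 4: (15.335,-6.435) -> (6.849,-14.92), length = 12
  seg 5: (6.849,-14.92) -> (15.335,-23.406), length = 12
  seg 6: (15.335,-23.406) -> (23.82,-14.92), length = 12
  seg 7: (23.82,-14.92) -> (15.335,-6.435), length = 12
  seg 8: (15.335,-6.435) -> (6.849,-14.92), length = 12
  seg 9: (6.849,-14.92) -> (13.213,-21.284), length = 9
Total = 102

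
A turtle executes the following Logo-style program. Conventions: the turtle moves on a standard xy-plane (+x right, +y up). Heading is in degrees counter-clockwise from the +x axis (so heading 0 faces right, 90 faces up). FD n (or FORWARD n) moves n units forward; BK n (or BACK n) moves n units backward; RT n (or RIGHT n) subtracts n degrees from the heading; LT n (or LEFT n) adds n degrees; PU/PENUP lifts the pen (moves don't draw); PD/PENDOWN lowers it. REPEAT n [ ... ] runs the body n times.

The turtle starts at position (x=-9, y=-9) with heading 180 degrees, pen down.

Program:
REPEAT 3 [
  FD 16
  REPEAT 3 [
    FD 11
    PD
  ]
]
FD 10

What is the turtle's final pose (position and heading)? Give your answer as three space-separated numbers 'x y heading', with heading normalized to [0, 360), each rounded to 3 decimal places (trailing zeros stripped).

Answer: -166 -9 180

Derivation:
Executing turtle program step by step:
Start: pos=(-9,-9), heading=180, pen down
REPEAT 3 [
  -- iteration 1/3 --
  FD 16: (-9,-9) -> (-25,-9) [heading=180, draw]
  REPEAT 3 [
    -- iteration 1/3 --
    FD 11: (-25,-9) -> (-36,-9) [heading=180, draw]
    PD: pen down
    -- iteration 2/3 --
    FD 11: (-36,-9) -> (-47,-9) [heading=180, draw]
    PD: pen down
    -- iteration 3/3 --
    FD 11: (-47,-9) -> (-58,-9) [heading=180, draw]
    PD: pen down
  ]
  -- iteration 2/3 --
  FD 16: (-58,-9) -> (-74,-9) [heading=180, draw]
  REPEAT 3 [
    -- iteration 1/3 --
    FD 11: (-74,-9) -> (-85,-9) [heading=180, draw]
    PD: pen down
    -- iteration 2/3 --
    FD 11: (-85,-9) -> (-96,-9) [heading=180, draw]
    PD: pen down
    -- iteration 3/3 --
    FD 11: (-96,-9) -> (-107,-9) [heading=180, draw]
    PD: pen down
  ]
  -- iteration 3/3 --
  FD 16: (-107,-9) -> (-123,-9) [heading=180, draw]
  REPEAT 3 [
    -- iteration 1/3 --
    FD 11: (-123,-9) -> (-134,-9) [heading=180, draw]
    PD: pen down
    -- iteration 2/3 --
    FD 11: (-134,-9) -> (-145,-9) [heading=180, draw]
    PD: pen down
    -- iteration 3/3 --
    FD 11: (-145,-9) -> (-156,-9) [heading=180, draw]
    PD: pen down
  ]
]
FD 10: (-156,-9) -> (-166,-9) [heading=180, draw]
Final: pos=(-166,-9), heading=180, 13 segment(s) drawn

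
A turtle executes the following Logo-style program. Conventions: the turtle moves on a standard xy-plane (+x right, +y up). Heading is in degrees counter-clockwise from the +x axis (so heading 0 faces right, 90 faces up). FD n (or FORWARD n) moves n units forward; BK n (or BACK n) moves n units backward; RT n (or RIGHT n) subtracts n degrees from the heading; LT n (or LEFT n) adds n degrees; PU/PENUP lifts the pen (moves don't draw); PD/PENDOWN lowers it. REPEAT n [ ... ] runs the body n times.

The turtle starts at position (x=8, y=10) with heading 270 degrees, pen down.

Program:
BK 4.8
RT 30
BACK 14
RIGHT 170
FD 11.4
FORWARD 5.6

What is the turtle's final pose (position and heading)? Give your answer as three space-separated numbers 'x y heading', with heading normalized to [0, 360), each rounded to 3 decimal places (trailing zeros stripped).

Executing turtle program step by step:
Start: pos=(8,10), heading=270, pen down
BK 4.8: (8,10) -> (8,14.8) [heading=270, draw]
RT 30: heading 270 -> 240
BK 14: (8,14.8) -> (15,26.924) [heading=240, draw]
RT 170: heading 240 -> 70
FD 11.4: (15,26.924) -> (18.899,37.637) [heading=70, draw]
FD 5.6: (18.899,37.637) -> (20.814,42.899) [heading=70, draw]
Final: pos=(20.814,42.899), heading=70, 4 segment(s) drawn

Answer: 20.814 42.899 70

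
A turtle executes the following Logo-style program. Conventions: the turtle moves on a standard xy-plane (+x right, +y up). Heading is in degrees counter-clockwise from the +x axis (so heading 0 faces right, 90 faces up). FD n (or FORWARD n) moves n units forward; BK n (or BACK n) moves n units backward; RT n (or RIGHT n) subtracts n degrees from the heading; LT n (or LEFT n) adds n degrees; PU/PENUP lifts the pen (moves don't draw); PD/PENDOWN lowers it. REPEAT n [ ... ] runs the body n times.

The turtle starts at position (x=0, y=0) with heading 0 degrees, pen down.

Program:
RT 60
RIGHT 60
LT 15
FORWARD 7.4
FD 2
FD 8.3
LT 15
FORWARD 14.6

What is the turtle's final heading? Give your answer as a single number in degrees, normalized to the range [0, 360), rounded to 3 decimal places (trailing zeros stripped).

Answer: 270

Derivation:
Executing turtle program step by step:
Start: pos=(0,0), heading=0, pen down
RT 60: heading 0 -> 300
RT 60: heading 300 -> 240
LT 15: heading 240 -> 255
FD 7.4: (0,0) -> (-1.915,-7.148) [heading=255, draw]
FD 2: (-1.915,-7.148) -> (-2.433,-9.08) [heading=255, draw]
FD 8.3: (-2.433,-9.08) -> (-4.581,-17.097) [heading=255, draw]
LT 15: heading 255 -> 270
FD 14.6: (-4.581,-17.097) -> (-4.581,-31.697) [heading=270, draw]
Final: pos=(-4.581,-31.697), heading=270, 4 segment(s) drawn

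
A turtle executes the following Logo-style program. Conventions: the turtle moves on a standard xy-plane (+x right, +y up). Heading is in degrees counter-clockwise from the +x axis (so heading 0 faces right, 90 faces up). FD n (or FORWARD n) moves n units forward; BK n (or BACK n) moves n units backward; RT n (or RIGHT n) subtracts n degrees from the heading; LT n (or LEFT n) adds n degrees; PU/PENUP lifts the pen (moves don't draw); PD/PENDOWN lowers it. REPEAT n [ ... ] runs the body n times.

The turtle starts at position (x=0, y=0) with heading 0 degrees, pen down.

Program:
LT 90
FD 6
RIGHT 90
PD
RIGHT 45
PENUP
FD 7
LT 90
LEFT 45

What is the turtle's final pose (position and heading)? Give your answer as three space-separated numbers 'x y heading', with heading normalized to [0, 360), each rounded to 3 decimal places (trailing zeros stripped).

Executing turtle program step by step:
Start: pos=(0,0), heading=0, pen down
LT 90: heading 0 -> 90
FD 6: (0,0) -> (0,6) [heading=90, draw]
RT 90: heading 90 -> 0
PD: pen down
RT 45: heading 0 -> 315
PU: pen up
FD 7: (0,6) -> (4.95,1.05) [heading=315, move]
LT 90: heading 315 -> 45
LT 45: heading 45 -> 90
Final: pos=(4.95,1.05), heading=90, 1 segment(s) drawn

Answer: 4.95 1.05 90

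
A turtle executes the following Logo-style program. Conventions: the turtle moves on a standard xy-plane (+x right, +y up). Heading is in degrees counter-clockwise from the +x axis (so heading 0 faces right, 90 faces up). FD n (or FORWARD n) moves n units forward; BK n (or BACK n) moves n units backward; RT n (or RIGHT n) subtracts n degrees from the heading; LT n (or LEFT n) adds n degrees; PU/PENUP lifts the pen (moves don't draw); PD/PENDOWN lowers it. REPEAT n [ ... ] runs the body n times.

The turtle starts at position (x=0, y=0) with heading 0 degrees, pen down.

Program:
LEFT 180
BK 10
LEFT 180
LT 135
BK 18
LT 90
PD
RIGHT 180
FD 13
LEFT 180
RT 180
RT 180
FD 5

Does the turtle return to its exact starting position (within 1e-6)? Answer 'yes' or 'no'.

Answer: no

Derivation:
Executing turtle program step by step:
Start: pos=(0,0), heading=0, pen down
LT 180: heading 0 -> 180
BK 10: (0,0) -> (10,0) [heading=180, draw]
LT 180: heading 180 -> 0
LT 135: heading 0 -> 135
BK 18: (10,0) -> (22.728,-12.728) [heading=135, draw]
LT 90: heading 135 -> 225
PD: pen down
RT 180: heading 225 -> 45
FD 13: (22.728,-12.728) -> (31.92,-3.536) [heading=45, draw]
LT 180: heading 45 -> 225
RT 180: heading 225 -> 45
RT 180: heading 45 -> 225
FD 5: (31.92,-3.536) -> (28.385,-7.071) [heading=225, draw]
Final: pos=(28.385,-7.071), heading=225, 4 segment(s) drawn

Start position: (0, 0)
Final position: (28.385, -7.071)
Distance = 29.252; >= 1e-6 -> NOT closed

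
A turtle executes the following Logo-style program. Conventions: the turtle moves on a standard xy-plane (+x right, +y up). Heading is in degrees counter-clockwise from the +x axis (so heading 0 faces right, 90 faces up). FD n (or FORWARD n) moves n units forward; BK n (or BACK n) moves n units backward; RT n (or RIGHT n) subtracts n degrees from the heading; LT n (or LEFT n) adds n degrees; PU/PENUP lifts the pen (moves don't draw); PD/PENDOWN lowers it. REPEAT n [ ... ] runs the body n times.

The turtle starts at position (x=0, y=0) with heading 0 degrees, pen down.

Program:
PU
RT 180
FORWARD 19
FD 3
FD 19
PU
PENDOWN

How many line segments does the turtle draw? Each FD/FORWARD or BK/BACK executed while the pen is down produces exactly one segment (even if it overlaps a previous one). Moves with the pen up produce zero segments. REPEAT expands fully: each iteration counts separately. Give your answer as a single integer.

Executing turtle program step by step:
Start: pos=(0,0), heading=0, pen down
PU: pen up
RT 180: heading 0 -> 180
FD 19: (0,0) -> (-19,0) [heading=180, move]
FD 3: (-19,0) -> (-22,0) [heading=180, move]
FD 19: (-22,0) -> (-41,0) [heading=180, move]
PU: pen up
PD: pen down
Final: pos=(-41,0), heading=180, 0 segment(s) drawn
Segments drawn: 0

Answer: 0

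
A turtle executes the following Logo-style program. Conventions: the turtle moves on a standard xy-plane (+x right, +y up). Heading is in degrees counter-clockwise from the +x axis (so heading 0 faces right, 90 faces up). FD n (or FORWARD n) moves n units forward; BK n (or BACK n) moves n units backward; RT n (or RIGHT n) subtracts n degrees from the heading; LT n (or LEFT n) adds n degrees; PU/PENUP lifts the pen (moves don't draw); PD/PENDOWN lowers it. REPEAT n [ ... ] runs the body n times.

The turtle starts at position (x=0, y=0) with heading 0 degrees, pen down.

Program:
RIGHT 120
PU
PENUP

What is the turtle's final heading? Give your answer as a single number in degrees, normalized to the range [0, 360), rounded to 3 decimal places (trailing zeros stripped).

Executing turtle program step by step:
Start: pos=(0,0), heading=0, pen down
RT 120: heading 0 -> 240
PU: pen up
PU: pen up
Final: pos=(0,0), heading=240, 0 segment(s) drawn

Answer: 240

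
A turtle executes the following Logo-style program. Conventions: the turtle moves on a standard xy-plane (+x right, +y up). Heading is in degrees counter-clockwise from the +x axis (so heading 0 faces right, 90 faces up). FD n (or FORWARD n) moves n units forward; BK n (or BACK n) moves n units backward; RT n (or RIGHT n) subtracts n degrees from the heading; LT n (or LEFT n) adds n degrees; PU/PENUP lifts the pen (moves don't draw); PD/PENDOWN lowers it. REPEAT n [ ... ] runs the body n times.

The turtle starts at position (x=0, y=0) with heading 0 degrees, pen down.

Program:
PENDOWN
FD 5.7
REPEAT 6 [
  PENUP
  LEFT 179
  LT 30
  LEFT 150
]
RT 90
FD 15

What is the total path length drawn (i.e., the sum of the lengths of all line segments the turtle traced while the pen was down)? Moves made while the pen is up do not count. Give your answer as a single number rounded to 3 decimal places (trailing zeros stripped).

Executing turtle program step by step:
Start: pos=(0,0), heading=0, pen down
PD: pen down
FD 5.7: (0,0) -> (5.7,0) [heading=0, draw]
REPEAT 6 [
  -- iteration 1/6 --
  PU: pen up
  LT 179: heading 0 -> 179
  LT 30: heading 179 -> 209
  LT 150: heading 209 -> 359
  -- iteration 2/6 --
  PU: pen up
  LT 179: heading 359 -> 178
  LT 30: heading 178 -> 208
  LT 150: heading 208 -> 358
  -- iteration 3/6 --
  PU: pen up
  LT 179: heading 358 -> 177
  LT 30: heading 177 -> 207
  LT 150: heading 207 -> 357
  -- iteration 4/6 --
  PU: pen up
  LT 179: heading 357 -> 176
  LT 30: heading 176 -> 206
  LT 150: heading 206 -> 356
  -- iteration 5/6 --
  PU: pen up
  LT 179: heading 356 -> 175
  LT 30: heading 175 -> 205
  LT 150: heading 205 -> 355
  -- iteration 6/6 --
  PU: pen up
  LT 179: heading 355 -> 174
  LT 30: heading 174 -> 204
  LT 150: heading 204 -> 354
]
RT 90: heading 354 -> 264
FD 15: (5.7,0) -> (4.132,-14.918) [heading=264, move]
Final: pos=(4.132,-14.918), heading=264, 1 segment(s) drawn

Segment lengths:
  seg 1: (0,0) -> (5.7,0), length = 5.7
Total = 5.7

Answer: 5.7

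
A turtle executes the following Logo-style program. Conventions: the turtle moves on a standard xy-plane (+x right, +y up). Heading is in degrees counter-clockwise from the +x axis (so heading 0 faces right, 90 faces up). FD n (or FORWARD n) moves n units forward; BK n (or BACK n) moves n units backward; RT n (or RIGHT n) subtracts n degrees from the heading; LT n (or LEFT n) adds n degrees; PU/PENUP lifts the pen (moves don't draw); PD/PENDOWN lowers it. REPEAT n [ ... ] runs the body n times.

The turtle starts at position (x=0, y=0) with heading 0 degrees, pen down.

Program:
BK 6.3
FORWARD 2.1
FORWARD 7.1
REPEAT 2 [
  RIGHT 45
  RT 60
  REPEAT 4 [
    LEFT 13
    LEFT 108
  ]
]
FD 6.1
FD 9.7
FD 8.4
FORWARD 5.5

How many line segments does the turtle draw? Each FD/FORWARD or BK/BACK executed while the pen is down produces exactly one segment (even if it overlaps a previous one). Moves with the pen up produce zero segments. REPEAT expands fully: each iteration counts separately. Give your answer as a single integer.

Executing turtle program step by step:
Start: pos=(0,0), heading=0, pen down
BK 6.3: (0,0) -> (-6.3,0) [heading=0, draw]
FD 2.1: (-6.3,0) -> (-4.2,0) [heading=0, draw]
FD 7.1: (-4.2,0) -> (2.9,0) [heading=0, draw]
REPEAT 2 [
  -- iteration 1/2 --
  RT 45: heading 0 -> 315
  RT 60: heading 315 -> 255
  REPEAT 4 [
    -- iteration 1/4 --
    LT 13: heading 255 -> 268
    LT 108: heading 268 -> 16
    -- iteration 2/4 --
    LT 13: heading 16 -> 29
    LT 108: heading 29 -> 137
    -- iteration 3/4 --
    LT 13: heading 137 -> 150
    LT 108: heading 150 -> 258
    -- iteration 4/4 --
    LT 13: heading 258 -> 271
    LT 108: heading 271 -> 19
  ]
  -- iteration 2/2 --
  RT 45: heading 19 -> 334
  RT 60: heading 334 -> 274
  REPEAT 4 [
    -- iteration 1/4 --
    LT 13: heading 274 -> 287
    LT 108: heading 287 -> 35
    -- iteration 2/4 --
    LT 13: heading 35 -> 48
    LT 108: heading 48 -> 156
    -- iteration 3/4 --
    LT 13: heading 156 -> 169
    LT 108: heading 169 -> 277
    -- iteration 4/4 --
    LT 13: heading 277 -> 290
    LT 108: heading 290 -> 38
  ]
]
FD 6.1: (2.9,0) -> (7.707,3.756) [heading=38, draw]
FD 9.7: (7.707,3.756) -> (15.351,9.727) [heading=38, draw]
FD 8.4: (15.351,9.727) -> (21.97,14.899) [heading=38, draw]
FD 5.5: (21.97,14.899) -> (26.304,18.285) [heading=38, draw]
Final: pos=(26.304,18.285), heading=38, 7 segment(s) drawn
Segments drawn: 7

Answer: 7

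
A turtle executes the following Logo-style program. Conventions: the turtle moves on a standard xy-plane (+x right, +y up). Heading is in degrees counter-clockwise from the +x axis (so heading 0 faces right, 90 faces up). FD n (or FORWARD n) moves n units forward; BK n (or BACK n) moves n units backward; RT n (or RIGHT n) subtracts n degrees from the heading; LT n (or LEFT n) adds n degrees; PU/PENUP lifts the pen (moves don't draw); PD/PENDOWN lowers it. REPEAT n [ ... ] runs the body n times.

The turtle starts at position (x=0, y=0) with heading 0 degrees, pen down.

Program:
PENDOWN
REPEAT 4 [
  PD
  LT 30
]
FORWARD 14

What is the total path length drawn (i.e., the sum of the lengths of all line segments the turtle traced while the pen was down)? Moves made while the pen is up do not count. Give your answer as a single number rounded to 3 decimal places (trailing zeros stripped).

Answer: 14

Derivation:
Executing turtle program step by step:
Start: pos=(0,0), heading=0, pen down
PD: pen down
REPEAT 4 [
  -- iteration 1/4 --
  PD: pen down
  LT 30: heading 0 -> 30
  -- iteration 2/4 --
  PD: pen down
  LT 30: heading 30 -> 60
  -- iteration 3/4 --
  PD: pen down
  LT 30: heading 60 -> 90
  -- iteration 4/4 --
  PD: pen down
  LT 30: heading 90 -> 120
]
FD 14: (0,0) -> (-7,12.124) [heading=120, draw]
Final: pos=(-7,12.124), heading=120, 1 segment(s) drawn

Segment lengths:
  seg 1: (0,0) -> (-7,12.124), length = 14
Total = 14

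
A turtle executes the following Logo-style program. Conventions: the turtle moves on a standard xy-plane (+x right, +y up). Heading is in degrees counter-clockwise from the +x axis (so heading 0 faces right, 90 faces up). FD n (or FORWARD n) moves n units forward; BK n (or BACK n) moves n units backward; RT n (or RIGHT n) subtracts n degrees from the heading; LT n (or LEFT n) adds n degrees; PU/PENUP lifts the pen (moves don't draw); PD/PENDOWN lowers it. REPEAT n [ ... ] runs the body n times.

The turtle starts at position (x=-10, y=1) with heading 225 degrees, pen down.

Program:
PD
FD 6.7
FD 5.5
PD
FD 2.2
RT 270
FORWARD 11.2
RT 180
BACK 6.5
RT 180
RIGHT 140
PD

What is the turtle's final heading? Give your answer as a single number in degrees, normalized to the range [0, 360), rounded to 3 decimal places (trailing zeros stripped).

Answer: 175

Derivation:
Executing turtle program step by step:
Start: pos=(-10,1), heading=225, pen down
PD: pen down
FD 6.7: (-10,1) -> (-14.738,-3.738) [heading=225, draw]
FD 5.5: (-14.738,-3.738) -> (-18.627,-7.627) [heading=225, draw]
PD: pen down
FD 2.2: (-18.627,-7.627) -> (-20.182,-9.182) [heading=225, draw]
RT 270: heading 225 -> 315
FD 11.2: (-20.182,-9.182) -> (-12.263,-17.102) [heading=315, draw]
RT 180: heading 315 -> 135
BK 6.5: (-12.263,-17.102) -> (-7.667,-21.698) [heading=135, draw]
RT 180: heading 135 -> 315
RT 140: heading 315 -> 175
PD: pen down
Final: pos=(-7.667,-21.698), heading=175, 5 segment(s) drawn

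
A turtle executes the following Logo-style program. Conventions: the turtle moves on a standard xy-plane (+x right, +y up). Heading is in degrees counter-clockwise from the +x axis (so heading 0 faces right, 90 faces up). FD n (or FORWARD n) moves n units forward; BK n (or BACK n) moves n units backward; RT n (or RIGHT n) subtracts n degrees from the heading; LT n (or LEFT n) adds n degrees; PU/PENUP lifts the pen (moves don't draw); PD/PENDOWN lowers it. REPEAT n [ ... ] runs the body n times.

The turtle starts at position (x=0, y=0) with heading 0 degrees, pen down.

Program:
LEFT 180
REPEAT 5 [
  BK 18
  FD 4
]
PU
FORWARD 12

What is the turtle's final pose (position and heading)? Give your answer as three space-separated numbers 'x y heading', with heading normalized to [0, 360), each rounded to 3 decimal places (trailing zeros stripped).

Answer: 58 0 180

Derivation:
Executing turtle program step by step:
Start: pos=(0,0), heading=0, pen down
LT 180: heading 0 -> 180
REPEAT 5 [
  -- iteration 1/5 --
  BK 18: (0,0) -> (18,0) [heading=180, draw]
  FD 4: (18,0) -> (14,0) [heading=180, draw]
  -- iteration 2/5 --
  BK 18: (14,0) -> (32,0) [heading=180, draw]
  FD 4: (32,0) -> (28,0) [heading=180, draw]
  -- iteration 3/5 --
  BK 18: (28,0) -> (46,0) [heading=180, draw]
  FD 4: (46,0) -> (42,0) [heading=180, draw]
  -- iteration 4/5 --
  BK 18: (42,0) -> (60,0) [heading=180, draw]
  FD 4: (60,0) -> (56,0) [heading=180, draw]
  -- iteration 5/5 --
  BK 18: (56,0) -> (74,0) [heading=180, draw]
  FD 4: (74,0) -> (70,0) [heading=180, draw]
]
PU: pen up
FD 12: (70,0) -> (58,0) [heading=180, move]
Final: pos=(58,0), heading=180, 10 segment(s) drawn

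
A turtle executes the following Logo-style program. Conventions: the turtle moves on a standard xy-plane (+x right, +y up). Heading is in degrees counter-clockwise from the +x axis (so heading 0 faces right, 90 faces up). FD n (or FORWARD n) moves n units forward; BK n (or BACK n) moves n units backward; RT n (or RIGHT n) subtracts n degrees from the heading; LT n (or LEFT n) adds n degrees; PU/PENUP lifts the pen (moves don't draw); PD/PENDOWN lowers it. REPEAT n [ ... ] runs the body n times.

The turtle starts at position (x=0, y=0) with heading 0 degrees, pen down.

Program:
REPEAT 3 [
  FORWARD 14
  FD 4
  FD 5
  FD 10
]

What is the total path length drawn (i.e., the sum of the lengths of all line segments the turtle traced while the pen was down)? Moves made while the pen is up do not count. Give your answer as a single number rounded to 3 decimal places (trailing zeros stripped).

Executing turtle program step by step:
Start: pos=(0,0), heading=0, pen down
REPEAT 3 [
  -- iteration 1/3 --
  FD 14: (0,0) -> (14,0) [heading=0, draw]
  FD 4: (14,0) -> (18,0) [heading=0, draw]
  FD 5: (18,0) -> (23,0) [heading=0, draw]
  FD 10: (23,0) -> (33,0) [heading=0, draw]
  -- iteration 2/3 --
  FD 14: (33,0) -> (47,0) [heading=0, draw]
  FD 4: (47,0) -> (51,0) [heading=0, draw]
  FD 5: (51,0) -> (56,0) [heading=0, draw]
  FD 10: (56,0) -> (66,0) [heading=0, draw]
  -- iteration 3/3 --
  FD 14: (66,0) -> (80,0) [heading=0, draw]
  FD 4: (80,0) -> (84,0) [heading=0, draw]
  FD 5: (84,0) -> (89,0) [heading=0, draw]
  FD 10: (89,0) -> (99,0) [heading=0, draw]
]
Final: pos=(99,0), heading=0, 12 segment(s) drawn

Segment lengths:
  seg 1: (0,0) -> (14,0), length = 14
  seg 2: (14,0) -> (18,0), length = 4
  seg 3: (18,0) -> (23,0), length = 5
  seg 4: (23,0) -> (33,0), length = 10
  seg 5: (33,0) -> (47,0), length = 14
  seg 6: (47,0) -> (51,0), length = 4
  seg 7: (51,0) -> (56,0), length = 5
  seg 8: (56,0) -> (66,0), length = 10
  seg 9: (66,0) -> (80,0), length = 14
  seg 10: (80,0) -> (84,0), length = 4
  seg 11: (84,0) -> (89,0), length = 5
  seg 12: (89,0) -> (99,0), length = 10
Total = 99

Answer: 99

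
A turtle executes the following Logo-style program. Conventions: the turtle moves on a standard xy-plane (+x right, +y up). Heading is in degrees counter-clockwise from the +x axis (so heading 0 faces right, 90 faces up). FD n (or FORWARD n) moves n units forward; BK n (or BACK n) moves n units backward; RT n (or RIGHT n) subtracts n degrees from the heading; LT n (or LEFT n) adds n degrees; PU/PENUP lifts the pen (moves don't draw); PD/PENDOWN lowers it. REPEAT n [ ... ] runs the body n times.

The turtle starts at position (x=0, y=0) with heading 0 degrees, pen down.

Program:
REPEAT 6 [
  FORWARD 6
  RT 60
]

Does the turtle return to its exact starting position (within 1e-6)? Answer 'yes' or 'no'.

Answer: yes

Derivation:
Executing turtle program step by step:
Start: pos=(0,0), heading=0, pen down
REPEAT 6 [
  -- iteration 1/6 --
  FD 6: (0,0) -> (6,0) [heading=0, draw]
  RT 60: heading 0 -> 300
  -- iteration 2/6 --
  FD 6: (6,0) -> (9,-5.196) [heading=300, draw]
  RT 60: heading 300 -> 240
  -- iteration 3/6 --
  FD 6: (9,-5.196) -> (6,-10.392) [heading=240, draw]
  RT 60: heading 240 -> 180
  -- iteration 4/6 --
  FD 6: (6,-10.392) -> (0,-10.392) [heading=180, draw]
  RT 60: heading 180 -> 120
  -- iteration 5/6 --
  FD 6: (0,-10.392) -> (-3,-5.196) [heading=120, draw]
  RT 60: heading 120 -> 60
  -- iteration 6/6 --
  FD 6: (-3,-5.196) -> (0,0) [heading=60, draw]
  RT 60: heading 60 -> 0
]
Final: pos=(0,0), heading=0, 6 segment(s) drawn

Start position: (0, 0)
Final position: (0, 0)
Distance = 0; < 1e-6 -> CLOSED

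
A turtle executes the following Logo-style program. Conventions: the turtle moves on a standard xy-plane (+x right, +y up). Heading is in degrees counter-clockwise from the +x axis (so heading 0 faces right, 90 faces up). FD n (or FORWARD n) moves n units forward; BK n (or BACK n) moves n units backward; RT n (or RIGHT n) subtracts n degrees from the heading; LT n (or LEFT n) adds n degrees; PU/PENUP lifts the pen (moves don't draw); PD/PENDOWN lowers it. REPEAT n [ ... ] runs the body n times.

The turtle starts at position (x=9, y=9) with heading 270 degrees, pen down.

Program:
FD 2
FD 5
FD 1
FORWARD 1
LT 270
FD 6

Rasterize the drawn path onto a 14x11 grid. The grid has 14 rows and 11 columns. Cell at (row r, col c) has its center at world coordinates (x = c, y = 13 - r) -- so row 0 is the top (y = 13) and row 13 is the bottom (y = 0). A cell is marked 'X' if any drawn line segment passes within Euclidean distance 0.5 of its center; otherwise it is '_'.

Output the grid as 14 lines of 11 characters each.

Segment 0: (9,9) -> (9,7)
Segment 1: (9,7) -> (9,2)
Segment 2: (9,2) -> (9,1)
Segment 3: (9,1) -> (9,0)
Segment 4: (9,0) -> (3,0)

Answer: ___________
___________
___________
___________
_________X_
_________X_
_________X_
_________X_
_________X_
_________X_
_________X_
_________X_
_________X_
___XXXXXXX_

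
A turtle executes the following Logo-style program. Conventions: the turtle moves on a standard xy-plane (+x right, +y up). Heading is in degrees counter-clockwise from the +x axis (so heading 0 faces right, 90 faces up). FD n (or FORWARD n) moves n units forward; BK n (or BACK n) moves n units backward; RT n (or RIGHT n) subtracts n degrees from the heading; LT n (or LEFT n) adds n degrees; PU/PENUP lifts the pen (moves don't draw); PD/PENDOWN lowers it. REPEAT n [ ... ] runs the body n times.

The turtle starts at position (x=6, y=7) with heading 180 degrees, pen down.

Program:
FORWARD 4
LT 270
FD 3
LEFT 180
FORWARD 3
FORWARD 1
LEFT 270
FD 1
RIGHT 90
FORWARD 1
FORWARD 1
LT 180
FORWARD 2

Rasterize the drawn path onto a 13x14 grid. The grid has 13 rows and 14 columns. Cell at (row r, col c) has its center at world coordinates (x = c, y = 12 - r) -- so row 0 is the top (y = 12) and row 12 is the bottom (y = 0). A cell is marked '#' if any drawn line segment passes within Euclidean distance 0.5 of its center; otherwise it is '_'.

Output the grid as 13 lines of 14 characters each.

Answer: ______________
______________
__#___________
__#___________
_##___________
_######_______
_##___________
______________
______________
______________
______________
______________
______________

Derivation:
Segment 0: (6,7) -> (2,7)
Segment 1: (2,7) -> (2,10)
Segment 2: (2,10) -> (2,7)
Segment 3: (2,7) -> (2,6)
Segment 4: (2,6) -> (1,6)
Segment 5: (1,6) -> (1,7)
Segment 6: (1,7) -> (1,8)
Segment 7: (1,8) -> (1,6)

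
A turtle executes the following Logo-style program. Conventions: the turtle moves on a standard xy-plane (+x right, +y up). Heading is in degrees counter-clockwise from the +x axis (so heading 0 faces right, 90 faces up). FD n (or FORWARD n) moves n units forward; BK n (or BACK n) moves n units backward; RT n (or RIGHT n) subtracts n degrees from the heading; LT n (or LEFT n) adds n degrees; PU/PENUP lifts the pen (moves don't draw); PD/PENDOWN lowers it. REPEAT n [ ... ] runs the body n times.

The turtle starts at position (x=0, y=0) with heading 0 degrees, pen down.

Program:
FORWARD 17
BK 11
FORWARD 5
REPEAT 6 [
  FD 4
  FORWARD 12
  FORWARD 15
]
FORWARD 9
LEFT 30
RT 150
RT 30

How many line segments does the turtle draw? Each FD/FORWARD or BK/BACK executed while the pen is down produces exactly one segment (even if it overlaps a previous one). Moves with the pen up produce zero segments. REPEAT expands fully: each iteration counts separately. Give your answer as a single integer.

Answer: 22

Derivation:
Executing turtle program step by step:
Start: pos=(0,0), heading=0, pen down
FD 17: (0,0) -> (17,0) [heading=0, draw]
BK 11: (17,0) -> (6,0) [heading=0, draw]
FD 5: (6,0) -> (11,0) [heading=0, draw]
REPEAT 6 [
  -- iteration 1/6 --
  FD 4: (11,0) -> (15,0) [heading=0, draw]
  FD 12: (15,0) -> (27,0) [heading=0, draw]
  FD 15: (27,0) -> (42,0) [heading=0, draw]
  -- iteration 2/6 --
  FD 4: (42,0) -> (46,0) [heading=0, draw]
  FD 12: (46,0) -> (58,0) [heading=0, draw]
  FD 15: (58,0) -> (73,0) [heading=0, draw]
  -- iteration 3/6 --
  FD 4: (73,0) -> (77,0) [heading=0, draw]
  FD 12: (77,0) -> (89,0) [heading=0, draw]
  FD 15: (89,0) -> (104,0) [heading=0, draw]
  -- iteration 4/6 --
  FD 4: (104,0) -> (108,0) [heading=0, draw]
  FD 12: (108,0) -> (120,0) [heading=0, draw]
  FD 15: (120,0) -> (135,0) [heading=0, draw]
  -- iteration 5/6 --
  FD 4: (135,0) -> (139,0) [heading=0, draw]
  FD 12: (139,0) -> (151,0) [heading=0, draw]
  FD 15: (151,0) -> (166,0) [heading=0, draw]
  -- iteration 6/6 --
  FD 4: (166,0) -> (170,0) [heading=0, draw]
  FD 12: (170,0) -> (182,0) [heading=0, draw]
  FD 15: (182,0) -> (197,0) [heading=0, draw]
]
FD 9: (197,0) -> (206,0) [heading=0, draw]
LT 30: heading 0 -> 30
RT 150: heading 30 -> 240
RT 30: heading 240 -> 210
Final: pos=(206,0), heading=210, 22 segment(s) drawn
Segments drawn: 22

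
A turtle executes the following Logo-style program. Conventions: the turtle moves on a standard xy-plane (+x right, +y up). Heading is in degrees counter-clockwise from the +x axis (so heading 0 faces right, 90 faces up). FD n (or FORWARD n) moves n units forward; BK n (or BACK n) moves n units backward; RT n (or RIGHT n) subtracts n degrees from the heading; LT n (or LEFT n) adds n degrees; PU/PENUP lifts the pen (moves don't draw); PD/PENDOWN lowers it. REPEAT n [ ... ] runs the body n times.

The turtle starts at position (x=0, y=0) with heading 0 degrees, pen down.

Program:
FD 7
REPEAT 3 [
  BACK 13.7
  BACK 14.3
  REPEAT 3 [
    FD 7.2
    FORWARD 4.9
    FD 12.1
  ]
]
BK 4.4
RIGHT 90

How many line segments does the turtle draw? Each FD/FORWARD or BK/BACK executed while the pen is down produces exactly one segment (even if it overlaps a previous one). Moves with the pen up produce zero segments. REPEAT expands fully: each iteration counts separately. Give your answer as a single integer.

Answer: 35

Derivation:
Executing turtle program step by step:
Start: pos=(0,0), heading=0, pen down
FD 7: (0,0) -> (7,0) [heading=0, draw]
REPEAT 3 [
  -- iteration 1/3 --
  BK 13.7: (7,0) -> (-6.7,0) [heading=0, draw]
  BK 14.3: (-6.7,0) -> (-21,0) [heading=0, draw]
  REPEAT 3 [
    -- iteration 1/3 --
    FD 7.2: (-21,0) -> (-13.8,0) [heading=0, draw]
    FD 4.9: (-13.8,0) -> (-8.9,0) [heading=0, draw]
    FD 12.1: (-8.9,0) -> (3.2,0) [heading=0, draw]
    -- iteration 2/3 --
    FD 7.2: (3.2,0) -> (10.4,0) [heading=0, draw]
    FD 4.9: (10.4,0) -> (15.3,0) [heading=0, draw]
    FD 12.1: (15.3,0) -> (27.4,0) [heading=0, draw]
    -- iteration 3/3 --
    FD 7.2: (27.4,0) -> (34.6,0) [heading=0, draw]
    FD 4.9: (34.6,0) -> (39.5,0) [heading=0, draw]
    FD 12.1: (39.5,0) -> (51.6,0) [heading=0, draw]
  ]
  -- iteration 2/3 --
  BK 13.7: (51.6,0) -> (37.9,0) [heading=0, draw]
  BK 14.3: (37.9,0) -> (23.6,0) [heading=0, draw]
  REPEAT 3 [
    -- iteration 1/3 --
    FD 7.2: (23.6,0) -> (30.8,0) [heading=0, draw]
    FD 4.9: (30.8,0) -> (35.7,0) [heading=0, draw]
    FD 12.1: (35.7,0) -> (47.8,0) [heading=0, draw]
    -- iteration 2/3 --
    FD 7.2: (47.8,0) -> (55,0) [heading=0, draw]
    FD 4.9: (55,0) -> (59.9,0) [heading=0, draw]
    FD 12.1: (59.9,0) -> (72,0) [heading=0, draw]
    -- iteration 3/3 --
    FD 7.2: (72,0) -> (79.2,0) [heading=0, draw]
    FD 4.9: (79.2,0) -> (84.1,0) [heading=0, draw]
    FD 12.1: (84.1,0) -> (96.2,0) [heading=0, draw]
  ]
  -- iteration 3/3 --
  BK 13.7: (96.2,0) -> (82.5,0) [heading=0, draw]
  BK 14.3: (82.5,0) -> (68.2,0) [heading=0, draw]
  REPEAT 3 [
    -- iteration 1/3 --
    FD 7.2: (68.2,0) -> (75.4,0) [heading=0, draw]
    FD 4.9: (75.4,0) -> (80.3,0) [heading=0, draw]
    FD 12.1: (80.3,0) -> (92.4,0) [heading=0, draw]
    -- iteration 2/3 --
    FD 7.2: (92.4,0) -> (99.6,0) [heading=0, draw]
    FD 4.9: (99.6,0) -> (104.5,0) [heading=0, draw]
    FD 12.1: (104.5,0) -> (116.6,0) [heading=0, draw]
    -- iteration 3/3 --
    FD 7.2: (116.6,0) -> (123.8,0) [heading=0, draw]
    FD 4.9: (123.8,0) -> (128.7,0) [heading=0, draw]
    FD 12.1: (128.7,0) -> (140.8,0) [heading=0, draw]
  ]
]
BK 4.4: (140.8,0) -> (136.4,0) [heading=0, draw]
RT 90: heading 0 -> 270
Final: pos=(136.4,0), heading=270, 35 segment(s) drawn
Segments drawn: 35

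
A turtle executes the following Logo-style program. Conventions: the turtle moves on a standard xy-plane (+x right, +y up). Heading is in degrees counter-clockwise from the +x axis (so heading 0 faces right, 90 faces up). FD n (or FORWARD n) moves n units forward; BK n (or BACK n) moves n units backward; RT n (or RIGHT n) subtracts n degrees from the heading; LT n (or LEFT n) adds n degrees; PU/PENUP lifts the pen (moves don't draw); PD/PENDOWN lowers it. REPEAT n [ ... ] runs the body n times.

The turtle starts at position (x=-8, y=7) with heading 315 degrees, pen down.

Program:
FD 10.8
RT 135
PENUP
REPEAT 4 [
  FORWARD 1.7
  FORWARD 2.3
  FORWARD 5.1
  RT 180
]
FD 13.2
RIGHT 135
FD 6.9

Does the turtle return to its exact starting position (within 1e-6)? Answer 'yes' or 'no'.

Answer: no

Derivation:
Executing turtle program step by step:
Start: pos=(-8,7), heading=315, pen down
FD 10.8: (-8,7) -> (-0.363,-0.637) [heading=315, draw]
RT 135: heading 315 -> 180
PU: pen up
REPEAT 4 [
  -- iteration 1/4 --
  FD 1.7: (-0.363,-0.637) -> (-2.063,-0.637) [heading=180, move]
  FD 2.3: (-2.063,-0.637) -> (-4.363,-0.637) [heading=180, move]
  FD 5.1: (-4.363,-0.637) -> (-9.463,-0.637) [heading=180, move]
  RT 180: heading 180 -> 0
  -- iteration 2/4 --
  FD 1.7: (-9.463,-0.637) -> (-7.763,-0.637) [heading=0, move]
  FD 2.3: (-7.763,-0.637) -> (-5.463,-0.637) [heading=0, move]
  FD 5.1: (-5.463,-0.637) -> (-0.363,-0.637) [heading=0, move]
  RT 180: heading 0 -> 180
  -- iteration 3/4 --
  FD 1.7: (-0.363,-0.637) -> (-2.063,-0.637) [heading=180, move]
  FD 2.3: (-2.063,-0.637) -> (-4.363,-0.637) [heading=180, move]
  FD 5.1: (-4.363,-0.637) -> (-9.463,-0.637) [heading=180, move]
  RT 180: heading 180 -> 0
  -- iteration 4/4 --
  FD 1.7: (-9.463,-0.637) -> (-7.763,-0.637) [heading=0, move]
  FD 2.3: (-7.763,-0.637) -> (-5.463,-0.637) [heading=0, move]
  FD 5.1: (-5.463,-0.637) -> (-0.363,-0.637) [heading=0, move]
  RT 180: heading 0 -> 180
]
FD 13.2: (-0.363,-0.637) -> (-13.563,-0.637) [heading=180, move]
RT 135: heading 180 -> 45
FD 6.9: (-13.563,-0.637) -> (-8.684,4.242) [heading=45, move]
Final: pos=(-8.684,4.242), heading=45, 1 segment(s) drawn

Start position: (-8, 7)
Final position: (-8.684, 4.242)
Distance = 2.841; >= 1e-6 -> NOT closed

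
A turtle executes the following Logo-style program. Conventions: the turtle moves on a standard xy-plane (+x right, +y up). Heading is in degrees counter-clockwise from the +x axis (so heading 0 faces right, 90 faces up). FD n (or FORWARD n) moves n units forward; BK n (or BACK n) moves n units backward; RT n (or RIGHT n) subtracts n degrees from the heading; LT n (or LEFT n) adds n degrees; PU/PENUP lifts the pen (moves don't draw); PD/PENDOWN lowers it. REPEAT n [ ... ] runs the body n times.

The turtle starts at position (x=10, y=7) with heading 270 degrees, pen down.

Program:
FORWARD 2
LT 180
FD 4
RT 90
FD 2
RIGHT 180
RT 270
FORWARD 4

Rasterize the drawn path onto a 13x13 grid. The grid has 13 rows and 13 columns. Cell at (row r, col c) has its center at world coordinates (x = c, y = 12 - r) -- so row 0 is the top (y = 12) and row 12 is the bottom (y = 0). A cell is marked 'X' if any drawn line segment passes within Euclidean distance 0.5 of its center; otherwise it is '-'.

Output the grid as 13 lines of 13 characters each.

Segment 0: (10,7) -> (10,5)
Segment 1: (10,5) -> (10,9)
Segment 2: (10,9) -> (12,9)
Segment 3: (12,9) -> (12,5)

Answer: -------------
-------------
-------------
----------XXX
----------X-X
----------X-X
----------X-X
----------X-X
-------------
-------------
-------------
-------------
-------------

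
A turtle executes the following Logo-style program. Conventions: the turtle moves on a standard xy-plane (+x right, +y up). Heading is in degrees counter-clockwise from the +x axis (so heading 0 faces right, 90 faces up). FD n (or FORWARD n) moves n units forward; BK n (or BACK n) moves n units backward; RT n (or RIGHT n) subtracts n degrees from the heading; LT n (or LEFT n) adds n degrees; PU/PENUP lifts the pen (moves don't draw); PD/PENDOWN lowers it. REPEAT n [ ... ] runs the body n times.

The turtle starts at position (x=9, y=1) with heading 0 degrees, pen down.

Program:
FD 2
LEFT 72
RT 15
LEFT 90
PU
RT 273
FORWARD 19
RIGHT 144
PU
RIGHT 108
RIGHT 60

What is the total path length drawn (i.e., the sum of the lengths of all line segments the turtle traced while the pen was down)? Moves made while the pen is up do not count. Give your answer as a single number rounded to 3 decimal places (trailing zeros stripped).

Executing turtle program step by step:
Start: pos=(9,1), heading=0, pen down
FD 2: (9,1) -> (11,1) [heading=0, draw]
LT 72: heading 0 -> 72
RT 15: heading 72 -> 57
LT 90: heading 57 -> 147
PU: pen up
RT 273: heading 147 -> 234
FD 19: (11,1) -> (-0.168,-14.371) [heading=234, move]
RT 144: heading 234 -> 90
PU: pen up
RT 108: heading 90 -> 342
RT 60: heading 342 -> 282
Final: pos=(-0.168,-14.371), heading=282, 1 segment(s) drawn

Segment lengths:
  seg 1: (9,1) -> (11,1), length = 2
Total = 2

Answer: 2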